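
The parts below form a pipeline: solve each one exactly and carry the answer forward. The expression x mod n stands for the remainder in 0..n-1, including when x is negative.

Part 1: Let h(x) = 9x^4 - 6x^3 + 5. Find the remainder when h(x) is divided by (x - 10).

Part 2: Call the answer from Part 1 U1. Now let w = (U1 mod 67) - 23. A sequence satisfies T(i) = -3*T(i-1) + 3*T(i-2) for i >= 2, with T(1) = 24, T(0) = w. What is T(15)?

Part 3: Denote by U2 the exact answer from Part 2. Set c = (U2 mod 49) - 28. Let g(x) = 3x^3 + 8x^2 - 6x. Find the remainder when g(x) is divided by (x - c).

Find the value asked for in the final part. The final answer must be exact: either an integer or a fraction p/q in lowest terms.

-1485

Part 1: remainder = value at the root: 9*(10)^4 - 6*(10)^3 + 5 = (90000) + (-6000) + (5) = 84005; answer 84005
Part 2: U1 = 84005; w = 31; T(2) = -3*(24) + 3*(31) = 21; iterating: T(2)=21, T(3)=9, T(4)=36, T(5)=-81, T(6)=351, T(7)=-1296, T(8)=4941, T(9)=-18711, T(10)=70956, T(11)=-269001, T(12)=1019871, T(13)=-3866616, T(14)=14659461, T(15)=-55578231; answer -55578231
Part 3: U2 = -55578231; c = -9; remainder = value at the root: 3*(-9)^3 + 8*(-9)^2 - 6*(-9)^1 = (-2187) + (648) + (54) = -1485; answer -1485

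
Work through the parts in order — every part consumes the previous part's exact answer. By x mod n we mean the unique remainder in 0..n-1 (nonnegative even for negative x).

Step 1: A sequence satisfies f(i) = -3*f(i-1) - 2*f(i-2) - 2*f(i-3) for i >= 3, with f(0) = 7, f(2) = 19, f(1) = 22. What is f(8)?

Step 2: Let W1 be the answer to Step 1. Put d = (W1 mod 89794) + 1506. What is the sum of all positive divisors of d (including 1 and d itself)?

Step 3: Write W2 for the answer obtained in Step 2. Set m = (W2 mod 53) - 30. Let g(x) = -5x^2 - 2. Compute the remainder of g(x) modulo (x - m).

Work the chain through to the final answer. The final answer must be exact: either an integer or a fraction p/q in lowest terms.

Step 1: f(3) = -3*(19) - 2*(22) - 2*(7) = -115; iterating: f(3)=-115, f(4)=263, f(5)=-597, f(6)=1495, f(7)=-3817, f(8)=9655; answer 9655
Step 2: W1 = 9655; d = 11161; 11161 is prime, so its only divisors are 1 and 11161; sigma = 1 + 11161 = 11162; answer 11162
Step 3: W2 = 11162; m = 2; remainder = value at the root: -5*(2)^2 - 2 = (-20) + (-2) = -22; answer -22

-22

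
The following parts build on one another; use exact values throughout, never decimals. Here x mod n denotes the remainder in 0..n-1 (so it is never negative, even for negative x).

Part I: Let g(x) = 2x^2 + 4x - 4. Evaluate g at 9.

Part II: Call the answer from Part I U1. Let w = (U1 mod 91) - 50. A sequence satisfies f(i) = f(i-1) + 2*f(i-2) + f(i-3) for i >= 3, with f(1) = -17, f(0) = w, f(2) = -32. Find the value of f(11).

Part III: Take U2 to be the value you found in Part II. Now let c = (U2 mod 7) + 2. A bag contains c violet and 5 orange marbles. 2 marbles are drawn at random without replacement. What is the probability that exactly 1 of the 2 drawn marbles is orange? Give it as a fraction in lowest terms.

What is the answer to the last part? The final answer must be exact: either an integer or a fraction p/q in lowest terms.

6/11

Part I: 2*(9)^2 + 4*(9)^1 - 4 = (162) + (36) + (-4) = 194; answer 194
Part II: U1 = 194; w = -38; f(3) = 1*(-32) + 2*(-17) + 1*(-38) = -104; iterating: f(3)=-104, f(4)=-185, f(5)=-425, f(6)=-899, f(7)=-1934, f(8)=-4157, f(9)=-8924, f(10)=-19172, f(11)=-41177; answer -41177
Part III: U2 = -41177; c = 6; total draws C(11,2) = 55; favorable C(5,1)*C(6,1) = 30; P = 6/11; answer 6/11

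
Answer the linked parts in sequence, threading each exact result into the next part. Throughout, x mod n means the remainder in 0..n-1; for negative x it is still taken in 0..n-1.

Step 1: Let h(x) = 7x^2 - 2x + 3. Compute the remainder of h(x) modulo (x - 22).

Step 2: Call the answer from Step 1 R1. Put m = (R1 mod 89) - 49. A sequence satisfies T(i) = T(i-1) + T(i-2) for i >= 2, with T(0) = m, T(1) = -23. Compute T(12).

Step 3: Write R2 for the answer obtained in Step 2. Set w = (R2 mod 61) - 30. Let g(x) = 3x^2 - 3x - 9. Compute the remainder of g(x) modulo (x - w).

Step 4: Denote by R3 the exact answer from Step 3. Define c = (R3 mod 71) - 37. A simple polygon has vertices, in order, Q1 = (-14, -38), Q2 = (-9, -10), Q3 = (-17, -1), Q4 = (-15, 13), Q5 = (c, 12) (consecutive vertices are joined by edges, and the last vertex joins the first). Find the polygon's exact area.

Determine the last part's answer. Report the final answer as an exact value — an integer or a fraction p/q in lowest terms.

Step 1: remainder = value at the root: 7*(22)^2 - 2*(22)^1 + 3 = (3388) + (-44) + (3) = 3347; answer 3347
Step 2: R1 = 3347; m = 5; T(2) = 1*(-23) + 1*(5) = -18; iterating: T(2)=-18, T(3)=-41, T(4)=-59, T(5)=-100, T(6)=-159, T(7)=-259, T(8)=-418, T(9)=-677, T(10)=-1095, T(11)=-1772, T(12)=-2867; answer -2867
Step 3: R2 = -2867; w = -30; remainder = value at the root: 3*(-30)^2 - 3*(-30)^1 - 9 = (2700) + (90) + (-9) = 2781; answer 2781
Step 4: R3 = 2781; c = -25; cross terms: (-14*-10 - -9*-38)=-202, (-9*-1 - -17*-10)=-161, (-17*13 - -15*-1)=-236, (-15*12 - -25*13)=145, (-25*-38 - -14*12)=1118; twice the area = |664| = 664; area = 332; answer 332

332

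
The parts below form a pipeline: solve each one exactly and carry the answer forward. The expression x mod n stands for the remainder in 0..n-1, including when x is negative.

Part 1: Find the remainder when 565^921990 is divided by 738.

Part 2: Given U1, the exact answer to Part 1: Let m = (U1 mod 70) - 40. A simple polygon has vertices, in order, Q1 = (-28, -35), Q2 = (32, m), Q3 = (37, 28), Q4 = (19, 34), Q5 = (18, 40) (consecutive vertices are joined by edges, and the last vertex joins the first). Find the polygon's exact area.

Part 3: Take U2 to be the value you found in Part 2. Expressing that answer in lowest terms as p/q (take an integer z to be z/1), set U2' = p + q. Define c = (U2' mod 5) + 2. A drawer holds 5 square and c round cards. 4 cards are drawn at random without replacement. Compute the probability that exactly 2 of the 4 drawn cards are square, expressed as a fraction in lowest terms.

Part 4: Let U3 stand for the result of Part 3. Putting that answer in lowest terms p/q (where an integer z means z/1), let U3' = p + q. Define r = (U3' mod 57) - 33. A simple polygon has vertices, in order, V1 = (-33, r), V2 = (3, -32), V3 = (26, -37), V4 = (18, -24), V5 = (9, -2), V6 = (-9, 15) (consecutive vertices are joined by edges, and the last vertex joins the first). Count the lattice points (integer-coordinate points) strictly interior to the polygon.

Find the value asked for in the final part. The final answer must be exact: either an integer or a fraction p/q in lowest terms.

1313

Part 1: squarings mod 738: 565^1=565, 565^2=409, 565^4=493, 565^8=247, 565^16=493, 565^32=247, 565^64=493, 565^128=247, 565^256=493, 565^512=247, 565^1024=493, 565^2048=247, 565^4096=493, 565^8192=247, 565^16384=493, 565^32768=247, 565^65536=493, 565^131072=247, 565^262144=493, 565^524288=247; 565^921990 = 565^2 * 565^4 * 565^128 * 565^256 * 565^4096 * 565^131072 * 565^262144 * 565^524288 = 163 (mod 738); answer 163
Part 2: U1 = 163; m = -17; cross terms: (-28*-17 - 32*-35)=1596, (32*28 - 37*-17)=1525, (37*34 - 19*28)=726, (19*40 - 18*34)=148, (18*-35 - -28*40)=490; twice the area = |4485| = 4485; area = 4485/2; answer 4485/2
Part 3: U2 = 4485/2; threaded value p + q = 4487; c = 4; total draws C(9,4) = 126; favorable C(5,2)*C(4,2) = 60; P = 10/21; answer 10/21
Part 4: U3 = 10/21; threaded value p + q = 31; r = -2; cross terms: (-33*-32 - 3*-2)=1062, (3*-37 - 26*-32)=721, (26*-24 - 18*-37)=42, (18*-2 - 9*-24)=180, (9*15 - -9*-2)=117, (-9*-2 - -33*15)=513; twice the area = |2635| = 2635; area = 2635/2; boundary points = 6 + 1 + 1 + 1 + 1 + 1 = 11; strictly interior points = area - boundary/2 + 1 = 1313; answer 1313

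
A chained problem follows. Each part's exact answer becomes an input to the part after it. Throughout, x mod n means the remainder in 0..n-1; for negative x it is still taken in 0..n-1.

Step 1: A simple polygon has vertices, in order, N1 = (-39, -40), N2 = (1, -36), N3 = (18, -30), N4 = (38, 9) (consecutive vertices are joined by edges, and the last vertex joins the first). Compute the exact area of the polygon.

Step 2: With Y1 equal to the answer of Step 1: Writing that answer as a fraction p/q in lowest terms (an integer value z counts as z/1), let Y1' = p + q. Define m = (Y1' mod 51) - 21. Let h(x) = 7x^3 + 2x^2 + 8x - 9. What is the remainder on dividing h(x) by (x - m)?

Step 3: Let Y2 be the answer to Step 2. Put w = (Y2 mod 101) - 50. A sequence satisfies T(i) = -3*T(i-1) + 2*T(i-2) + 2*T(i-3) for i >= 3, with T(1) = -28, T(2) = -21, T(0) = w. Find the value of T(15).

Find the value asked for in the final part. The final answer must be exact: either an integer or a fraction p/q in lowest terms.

Step 1: cross terms: (-39*-36 - 1*-40)=1444, (1*-30 - 18*-36)=618, (18*9 - 38*-30)=1302, (38*-40 - -39*9)=-1169; twice the area = |2195| = 2195; area = 2195/2; answer 2195/2
Step 2: Y1 = 2195/2; threaded value p + q = 2197; m = -17; remainder = value at the root: 7*(-17)^3 + 2*(-17)^2 + 8*(-17)^1 - 9 = (-34391) + (578) + (-136) + (-9) = -33958; answer -33958
Step 3: Y2 = -33958; w = 29; T(3) = -3*(-21) + 2*(-28) + 2*(29) = 65; iterating: T(3)=65, T(4)=-293, T(5)=967, T(6)=-3357, T(7)=11419, T(8)=-39037, T(9)=133235, T(10)=-454941, T(11)=1553219, T(12)=-5303069, T(13)=18105763, T(14)=-61816989, T(15)=211056355; answer 211056355

211056355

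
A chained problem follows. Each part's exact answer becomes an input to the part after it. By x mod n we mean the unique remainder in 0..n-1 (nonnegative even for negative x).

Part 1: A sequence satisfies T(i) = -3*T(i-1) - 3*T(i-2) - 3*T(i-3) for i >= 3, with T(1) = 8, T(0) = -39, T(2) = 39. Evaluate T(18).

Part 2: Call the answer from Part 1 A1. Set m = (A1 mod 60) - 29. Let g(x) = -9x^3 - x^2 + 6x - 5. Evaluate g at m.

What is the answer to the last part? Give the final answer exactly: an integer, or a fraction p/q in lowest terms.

Part 1: T(3) = -3*(39) - 3*(8) - 3*(-39) = -24; iterating: T(3)=-24, T(4)=-69, T(5)=162, T(6)=-207, T(7)=342, T(8)=-891, T(9)=2268, T(10)=-5157, T(11)=11340, T(12)=-25353, T(13)=57510, T(14)=-130491, T(15)=295002, T(16)=-666063, T(17)=1504656, T(18)=-3400785; answer -3400785
Part 2: A1 = -3400785; m = -14; -9*(-14)^3 - 1*(-14)^2 + 6*(-14)^1 - 5 = (24696) + (-196) + (-84) + (-5) = 24411; answer 24411

24411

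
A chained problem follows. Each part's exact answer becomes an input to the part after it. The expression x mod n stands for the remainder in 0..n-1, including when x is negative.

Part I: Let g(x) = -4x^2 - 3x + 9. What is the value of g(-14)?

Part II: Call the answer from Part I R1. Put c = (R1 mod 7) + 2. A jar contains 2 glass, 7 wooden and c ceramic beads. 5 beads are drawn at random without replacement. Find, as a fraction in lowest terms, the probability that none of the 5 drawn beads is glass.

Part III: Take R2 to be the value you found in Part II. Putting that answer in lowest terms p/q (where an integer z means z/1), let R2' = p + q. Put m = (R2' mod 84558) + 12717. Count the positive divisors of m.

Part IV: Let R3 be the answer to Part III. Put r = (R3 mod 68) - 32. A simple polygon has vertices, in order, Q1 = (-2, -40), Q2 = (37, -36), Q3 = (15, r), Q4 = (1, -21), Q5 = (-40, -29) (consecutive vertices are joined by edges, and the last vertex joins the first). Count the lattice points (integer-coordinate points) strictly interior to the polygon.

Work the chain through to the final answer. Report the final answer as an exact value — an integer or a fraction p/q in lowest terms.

791

Part I: -4*(-14)^2 - 3*(-14)^1 + 9 = (-784) + (42) + (9) = -733; answer -733
Part II: R1 = -733; c = 4; total draws C(13,5) = 1287; favorable C(11,5) = 462; P = 14/39; answer 14/39
Part III: R2 = 14/39; threaded value p + q = 53; m = 12770; 12770 = 2 * 5 * 1277; number of divisors = (1+1) * (1+1) * (1+1) = 8; answer 8
Part IV: R3 = 8; r = -24; cross terms: (-2*-36 - 37*-40)=1552, (37*-24 - 15*-36)=-348, (15*-21 - 1*-24)=-291, (1*-29 - -40*-21)=-869, (-40*-40 - -2*-29)=1542; twice the area = |1586| = 1586; area = 793; boundary points = 1 + 2 + 1 + 1 + 1 = 6; strictly interior points = area - boundary/2 + 1 = 791; answer 791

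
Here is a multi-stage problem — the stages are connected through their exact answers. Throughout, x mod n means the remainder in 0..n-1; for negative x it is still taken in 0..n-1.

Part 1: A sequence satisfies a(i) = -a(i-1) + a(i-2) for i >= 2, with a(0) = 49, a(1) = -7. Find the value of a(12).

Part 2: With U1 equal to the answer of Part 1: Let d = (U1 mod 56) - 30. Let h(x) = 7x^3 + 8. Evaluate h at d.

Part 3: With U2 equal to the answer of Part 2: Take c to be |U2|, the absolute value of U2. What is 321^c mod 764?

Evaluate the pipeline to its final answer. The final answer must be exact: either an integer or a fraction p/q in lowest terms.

397

Part 1: a(2) = -1*(-7) + 1*(49) = 56; iterating: a(2)=56, a(3)=-63, a(4)=119, a(5)=-182, a(6)=301, a(7)=-483, a(8)=784, a(9)=-1267, a(10)=2051, a(11)=-3318, a(12)=5369; answer 5369
Part 2: U1 = 5369; d = 19; 7*(19)^3 + 8 = (48013) + (8) = 48021; answer 48021
Part 3: U2 = 48021; c = 48021; squarings mod 764: 321^1=321, 321^2=665, 321^4=633, 321^8=353, 321^16=77, 321^32=581, 321^64=637, 321^128=85, 321^256=349, 321^512=325, 321^1024=193, 321^2048=577, 321^4096=589, 321^8192=65, 321^16384=405, 321^32768=529; 321^48021 = 321^1 * 321^4 * 321^16 * 321^128 * 321^256 * 321^512 * 321^2048 * 321^4096 * 321^8192 * 321^32768 = 397 (mod 764); answer 397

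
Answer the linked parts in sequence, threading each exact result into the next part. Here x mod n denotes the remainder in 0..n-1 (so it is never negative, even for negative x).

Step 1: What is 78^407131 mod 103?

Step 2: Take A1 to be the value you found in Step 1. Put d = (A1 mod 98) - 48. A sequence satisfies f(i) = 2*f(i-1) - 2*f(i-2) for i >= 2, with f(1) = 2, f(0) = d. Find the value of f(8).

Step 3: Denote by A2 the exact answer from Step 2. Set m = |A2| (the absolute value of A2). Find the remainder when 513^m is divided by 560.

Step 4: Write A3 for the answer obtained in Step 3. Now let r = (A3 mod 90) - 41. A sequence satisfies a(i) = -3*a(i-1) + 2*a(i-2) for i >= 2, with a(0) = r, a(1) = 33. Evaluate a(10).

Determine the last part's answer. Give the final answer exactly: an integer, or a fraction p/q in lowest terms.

Step 1: squarings mod 103: 78^1=78, 78^2=7, 78^4=49, 78^8=32, 78^16=97, 78^32=36, 78^64=60, 78^128=98, 78^256=25, 78^512=7, 78^1024=49, 78^2048=32, 78^4096=97, 78^8192=36, 78^16384=60, 78^32768=98, 78^65536=25, 78^131072=7, 78^262144=49; 78^407131 = 78^1 * 78^2 * 78^8 * 78^16 * 78^64 * 78^512 * 78^1024 * 78^4096 * 78^8192 * 78^131072 * 78^262144 = 44 (mod 103); answer 44
Step 2: A1 = 44; d = -4; f(2) = 2*(2) - 2*(-4) = 12; iterating: f(2)=12, f(3)=20, f(4)=16, f(5)=-8, f(6)=-48, f(7)=-80, f(8)=-64; answer -64
Step 3: A2 = -64; m = 64; squarings mod 560: 513^1=513, 513^2=529, 513^4=401, 513^8=81, 513^16=401, 513^32=81, 513^64=401; 513^64 = 513^64 = 401 (mod 560); answer 401
Step 4: A3 = 401; r = 0; a(2) = -3*(33) + 2*(0) = -99; iterating: a(2)=-99, a(3)=363, a(4)=-1287, a(5)=4587, a(6)=-16335, a(7)=58179, a(8)=-207207, a(9)=737979, a(10)=-2628351; answer -2628351

-2628351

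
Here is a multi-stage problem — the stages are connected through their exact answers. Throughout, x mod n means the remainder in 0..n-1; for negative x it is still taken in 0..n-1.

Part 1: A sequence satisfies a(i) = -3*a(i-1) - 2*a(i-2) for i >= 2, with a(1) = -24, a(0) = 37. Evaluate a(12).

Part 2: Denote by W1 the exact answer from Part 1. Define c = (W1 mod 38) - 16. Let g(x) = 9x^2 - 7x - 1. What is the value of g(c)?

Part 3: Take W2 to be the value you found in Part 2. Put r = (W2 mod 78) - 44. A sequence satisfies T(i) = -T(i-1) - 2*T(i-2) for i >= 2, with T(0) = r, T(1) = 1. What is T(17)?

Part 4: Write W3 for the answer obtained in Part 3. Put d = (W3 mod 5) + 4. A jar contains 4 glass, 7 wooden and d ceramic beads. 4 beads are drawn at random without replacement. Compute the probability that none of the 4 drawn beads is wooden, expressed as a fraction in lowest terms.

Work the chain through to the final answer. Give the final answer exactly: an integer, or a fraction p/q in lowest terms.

165/1292

Part 1: a(2) = -3*(-24) - 2*(37) = -2; iterating: a(2)=-2, a(3)=54, a(4)=-158, a(5)=366, a(6)=-782, a(7)=1614, a(8)=-3278, a(9)=6606, a(10)=-13262, a(11)=26574, a(12)=-53198; answer -53198
Part 2: W1 = -53198; c = -14; 9*(-14)^2 - 7*(-14)^1 - 1 = (1764) + (98) + (-1) = 1861; answer 1861
Part 3: W2 = 1861; r = 23; T(2) = -1*(1) - 2*(23) = -47; iterating: T(2)=-47, T(3)=45, T(4)=49, T(5)=-139, T(6)=41, T(7)=237, T(8)=-319, T(9)=-155, T(10)=793, T(11)=-483, T(12)=-1103, T(13)=2069, T(14)=137, T(15)=-4275, T(16)=4001, T(17)=4549; answer 4549
Part 4: W3 = 4549; d = 8; total draws C(19,4) = 3876; favorable C(12,4) = 495; P = 165/1292; answer 165/1292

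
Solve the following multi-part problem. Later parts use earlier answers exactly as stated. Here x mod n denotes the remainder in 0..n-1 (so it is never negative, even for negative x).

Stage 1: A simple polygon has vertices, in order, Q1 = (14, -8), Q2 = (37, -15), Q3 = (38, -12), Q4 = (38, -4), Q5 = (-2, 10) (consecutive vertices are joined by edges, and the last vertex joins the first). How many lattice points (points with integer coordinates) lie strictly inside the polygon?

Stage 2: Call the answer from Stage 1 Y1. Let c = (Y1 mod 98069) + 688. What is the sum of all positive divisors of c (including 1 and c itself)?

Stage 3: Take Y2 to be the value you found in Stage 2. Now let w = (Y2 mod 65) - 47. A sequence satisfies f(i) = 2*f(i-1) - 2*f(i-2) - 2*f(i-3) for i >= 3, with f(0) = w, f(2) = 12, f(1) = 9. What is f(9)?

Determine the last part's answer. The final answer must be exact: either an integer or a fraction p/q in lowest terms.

1696

Stage 1: cross terms: (14*-15 - 37*-8)=86, (37*-12 - 38*-15)=126, (38*-4 - 38*-12)=304, (38*10 - -2*-4)=372, (-2*-8 - 14*10)=-124; twice the area = |764| = 764; area = 382; boundary points = 1 + 1 + 8 + 2 + 2 = 14; strictly interior points = area - boundary/2 + 1 = 376; answer 376
Stage 2: Y1 = 376; c = 1064; 1064 = 2^3 * 7 * 19; sigma = (1 + 2 + 4 + 8) * (1 + 7) * (1 + 19) = 15 * 8 * 20 = 2400; answer 2400
Stage 3: Y2 = 2400; w = 13; f(3) = 2*(12) - 2*(9) - 2*(13) = -20; iterating: f(3)=-20, f(4)=-82, f(5)=-148, f(6)=-92, f(7)=276, f(8)=1032, f(9)=1696; answer 1696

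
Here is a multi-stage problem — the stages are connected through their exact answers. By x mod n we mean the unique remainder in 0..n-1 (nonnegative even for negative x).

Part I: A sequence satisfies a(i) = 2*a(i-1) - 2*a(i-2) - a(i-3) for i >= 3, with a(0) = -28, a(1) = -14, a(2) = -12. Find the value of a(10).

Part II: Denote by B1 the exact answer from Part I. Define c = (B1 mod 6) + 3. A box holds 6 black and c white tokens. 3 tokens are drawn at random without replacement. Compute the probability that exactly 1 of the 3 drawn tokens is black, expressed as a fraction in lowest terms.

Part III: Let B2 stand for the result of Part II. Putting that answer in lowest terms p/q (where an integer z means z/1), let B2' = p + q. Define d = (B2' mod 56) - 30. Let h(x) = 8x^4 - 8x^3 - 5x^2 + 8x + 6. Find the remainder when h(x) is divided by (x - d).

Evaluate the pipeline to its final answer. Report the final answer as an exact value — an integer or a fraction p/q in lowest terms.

430761

Part I: a(3) = 2*(-12) - 2*(-14) - 1*(-28) = 32; iterating: a(3)=32, a(4)=102, a(5)=152, a(6)=68, a(7)=-270, a(8)=-828, a(9)=-1184, a(10)=-442; answer -442
Part II: B1 = -442; c = 5; total draws C(11,3) = 165; favorable C(6,1)*C(5,2) = 60; P = 4/11; answer 4/11
Part III: B2 = 4/11; threaded value p + q = 15; d = -15; remainder = value at the root: 8*(-15)^4 - 8*(-15)^3 - 5*(-15)^2 + 8*(-15)^1 + 6 = (405000) + (27000) + (-1125) + (-120) + (6) = 430761; answer 430761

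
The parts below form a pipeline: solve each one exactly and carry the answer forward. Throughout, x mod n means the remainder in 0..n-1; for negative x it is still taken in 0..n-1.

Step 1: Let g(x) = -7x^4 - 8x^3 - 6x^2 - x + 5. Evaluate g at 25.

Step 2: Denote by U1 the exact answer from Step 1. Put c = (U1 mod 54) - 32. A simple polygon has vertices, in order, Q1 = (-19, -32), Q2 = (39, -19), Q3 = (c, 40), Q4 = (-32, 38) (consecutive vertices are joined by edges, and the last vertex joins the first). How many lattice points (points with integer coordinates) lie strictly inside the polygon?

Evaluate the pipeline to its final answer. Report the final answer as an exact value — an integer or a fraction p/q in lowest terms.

Step 1: -7*(25)^4 - 8*(25)^3 - 6*(25)^2 - 1*(25)^1 + 5 = (-2734375) + (-125000) + (-3750) + (-25) + (5) = -2863145; answer -2863145
Step 2: U1 = -2863145; c = 11; cross terms: (-19*-19 - 39*-32)=1609, (39*40 - 11*-19)=1769, (11*38 - -32*40)=1698, (-32*-32 - -19*38)=1746; twice the area = |6822| = 6822; area = 3411; boundary points = 1 + 1 + 1 + 1 = 4; strictly interior points = area - boundary/2 + 1 = 3410; answer 3410

3410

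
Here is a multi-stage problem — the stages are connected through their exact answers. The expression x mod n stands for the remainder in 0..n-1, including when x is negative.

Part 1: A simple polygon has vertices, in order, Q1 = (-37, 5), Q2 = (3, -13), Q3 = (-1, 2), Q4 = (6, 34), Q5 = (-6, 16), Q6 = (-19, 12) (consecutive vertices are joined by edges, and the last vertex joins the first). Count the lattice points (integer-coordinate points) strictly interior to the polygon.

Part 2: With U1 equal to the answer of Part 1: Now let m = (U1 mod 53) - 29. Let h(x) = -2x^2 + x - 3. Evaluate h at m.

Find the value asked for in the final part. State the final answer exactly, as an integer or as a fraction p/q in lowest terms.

-1084

Part 1: cross terms: (-37*-13 - 3*5)=466, (3*2 - -1*-13)=-7, (-1*34 - 6*2)=-46, (6*16 - -6*34)=300, (-6*12 - -19*16)=232, (-19*5 - -37*12)=349; twice the area = |1294| = 1294; area = 647; boundary points = 2 + 1 + 1 + 6 + 1 + 1 = 12; strictly interior points = area - boundary/2 + 1 = 642; answer 642
Part 2: U1 = 642; m = -23; -2*(-23)^2 + 1*(-23)^1 - 3 = (-1058) + (-23) + (-3) = -1084; answer -1084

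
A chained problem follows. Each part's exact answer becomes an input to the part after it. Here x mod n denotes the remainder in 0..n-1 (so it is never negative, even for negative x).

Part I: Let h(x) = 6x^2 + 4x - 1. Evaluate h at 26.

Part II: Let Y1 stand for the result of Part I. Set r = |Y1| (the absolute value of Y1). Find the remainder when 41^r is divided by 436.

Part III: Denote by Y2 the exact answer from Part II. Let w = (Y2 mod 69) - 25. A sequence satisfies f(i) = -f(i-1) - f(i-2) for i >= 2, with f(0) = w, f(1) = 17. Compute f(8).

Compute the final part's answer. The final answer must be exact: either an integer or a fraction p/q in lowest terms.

Part I: 6*(26)^2 + 4*(26)^1 - 1 = (4056) + (104) + (-1) = 4159; answer 4159
Part II: Y1 = 4159; r = 4159; squarings mod 436: 41^1=41, 41^2=373, 41^4=45, 41^8=281, 41^16=45, 41^32=281, 41^64=45, 41^128=281, 41^256=45, 41^512=281, 41^1024=45, 41^2048=281, 41^4096=45; 41^4159 = 41^1 * 41^2 * 41^4 * 41^8 * 41^16 * 41^32 * 41^4096 = 177 (mod 436); answer 177
Part III: Y2 = 177; w = 14; f(2) = -1*(17) - 1*(14) = -31; iterating: f(2)=-31, f(3)=14, f(4)=17, f(5)=-31, f(6)=14, f(7)=17, f(8)=-31; answer -31

-31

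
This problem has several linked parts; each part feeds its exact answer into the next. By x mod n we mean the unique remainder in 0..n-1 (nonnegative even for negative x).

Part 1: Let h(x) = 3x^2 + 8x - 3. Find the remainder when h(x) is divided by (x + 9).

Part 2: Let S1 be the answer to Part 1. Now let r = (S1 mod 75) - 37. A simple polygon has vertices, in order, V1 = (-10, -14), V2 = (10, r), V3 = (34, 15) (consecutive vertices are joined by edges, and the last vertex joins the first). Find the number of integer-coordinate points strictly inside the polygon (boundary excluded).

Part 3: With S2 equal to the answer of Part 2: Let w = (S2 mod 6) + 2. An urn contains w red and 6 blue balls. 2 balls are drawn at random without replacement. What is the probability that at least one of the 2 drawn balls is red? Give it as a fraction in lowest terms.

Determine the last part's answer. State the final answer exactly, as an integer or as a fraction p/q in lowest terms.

Part 1: remainder = value at the root: 3*(-9)^2 + 8*(-9)^1 - 3 = (243) + (-72) + (-3) = 168; answer 168
Part 2: S1 = 168; r = -19; cross terms: (-10*-19 - 10*-14)=330, (10*15 - 34*-19)=796, (34*-14 - -10*15)=-326; twice the area = |800| = 800; area = 400; boundary points = 5 + 2 + 1 = 8; strictly interior points = area - boundary/2 + 1 = 397; answer 397
Part 3: S2 = 397; w = 3; total draws C(9,2) = 36; complement C(6,2) = 15; favorable 36 - 15 = 21; P = 7/12; answer 7/12

7/12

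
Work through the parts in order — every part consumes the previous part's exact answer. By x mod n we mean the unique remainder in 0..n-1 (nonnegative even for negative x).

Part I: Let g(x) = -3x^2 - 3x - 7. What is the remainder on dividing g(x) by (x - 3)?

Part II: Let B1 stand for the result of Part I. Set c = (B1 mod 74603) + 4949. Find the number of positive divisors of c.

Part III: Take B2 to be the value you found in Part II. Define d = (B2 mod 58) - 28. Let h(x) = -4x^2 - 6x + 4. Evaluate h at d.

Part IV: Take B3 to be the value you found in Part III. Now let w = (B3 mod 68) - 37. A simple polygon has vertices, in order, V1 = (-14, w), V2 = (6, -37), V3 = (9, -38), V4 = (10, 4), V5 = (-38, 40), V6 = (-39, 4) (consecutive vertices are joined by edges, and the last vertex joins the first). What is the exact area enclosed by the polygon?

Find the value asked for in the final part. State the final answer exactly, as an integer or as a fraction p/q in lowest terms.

1910

Part I: remainder = value at the root: -3*(3)^2 - 3*(3)^1 - 7 = (-27) + (-9) + (-7) = -43; answer -43
Part II: B1 = -43; c = 79509; 79509 = 3 * 17 * 1559; number of divisors = (1+1) * (1+1) * (1+1) = 8; answer 8
Part III: B2 = 8; d = -20; -4*(-20)^2 - 6*(-20)^1 + 4 = (-1600) + (120) + (4) = -1476; answer -1476
Part IV: B3 = -1476; w = -17; cross terms: (-14*-37 - 6*-17)=620, (6*-38 - 9*-37)=105, (9*4 - 10*-38)=416, (10*40 - -38*4)=552, (-38*4 - -39*40)=1408, (-39*-17 - -14*4)=719; twice the area = |3820| = 3820; area = 1910; answer 1910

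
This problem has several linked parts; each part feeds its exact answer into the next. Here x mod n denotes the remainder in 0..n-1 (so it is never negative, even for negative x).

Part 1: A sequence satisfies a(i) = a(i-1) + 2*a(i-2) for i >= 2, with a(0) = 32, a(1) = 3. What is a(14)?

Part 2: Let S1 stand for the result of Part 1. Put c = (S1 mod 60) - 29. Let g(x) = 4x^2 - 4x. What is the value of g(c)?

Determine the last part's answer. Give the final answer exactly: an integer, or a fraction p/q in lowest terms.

Part 1: a(2) = 1*(3) + 2*(32) = 67; iterating: a(2)=67, a(3)=73, a(4)=207, a(5)=353, a(6)=767, a(7)=1473, a(8)=3007, a(9)=5953, a(10)=11967, a(11)=23873, a(12)=47807, a(13)=95553, a(14)=191167; answer 191167
Part 2: S1 = 191167; c = -22; 4*(-22)^2 - 4*(-22)^1 = (1936) + (88) = 2024; answer 2024

2024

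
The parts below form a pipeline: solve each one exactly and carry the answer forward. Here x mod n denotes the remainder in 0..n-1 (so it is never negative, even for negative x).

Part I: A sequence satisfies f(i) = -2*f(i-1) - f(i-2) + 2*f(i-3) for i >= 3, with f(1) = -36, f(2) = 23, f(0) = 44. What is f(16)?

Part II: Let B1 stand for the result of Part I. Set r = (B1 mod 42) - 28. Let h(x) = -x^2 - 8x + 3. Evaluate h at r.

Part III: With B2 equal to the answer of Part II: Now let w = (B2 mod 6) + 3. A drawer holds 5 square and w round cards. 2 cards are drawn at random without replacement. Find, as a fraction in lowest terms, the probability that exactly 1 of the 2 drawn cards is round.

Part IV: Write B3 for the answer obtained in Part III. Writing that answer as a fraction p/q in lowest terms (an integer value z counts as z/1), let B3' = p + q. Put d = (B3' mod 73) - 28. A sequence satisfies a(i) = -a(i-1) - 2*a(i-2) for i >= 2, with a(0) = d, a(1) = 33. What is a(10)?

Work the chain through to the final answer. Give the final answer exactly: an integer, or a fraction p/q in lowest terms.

Part I: f(3) = -2*(23) - 1*(-36) + 2*(44) = 78; iterating: f(3)=78, f(4)=-251, f(5)=470, f(6)=-533, f(7)=94, f(8)=1285, f(9)=-3730, f(10)=6363, f(11)=-6426, f(12)=-971, f(13)=21094, f(14)=-54069, f(15)=85102, f(16)=-73947; answer -73947
Part II: B1 = -73947; r = -13; -1*(-13)^2 - 8*(-13)^1 + 3 = (-169) + (104) + (3) = -62; answer -62
Part III: B2 = -62; w = 7; total draws C(12,2) = 66; favorable C(7,1)*C(5,1) = 35; P = 35/66; answer 35/66
Part IV: B3 = 35/66; threaded value p + q = 101; d = 0; a(2) = -1*(33) - 2*(0) = -33; iterating: a(2)=-33, a(3)=-33, a(4)=99, a(5)=-33, a(6)=-165, a(7)=231, a(8)=99, a(9)=-561, a(10)=363; answer 363

363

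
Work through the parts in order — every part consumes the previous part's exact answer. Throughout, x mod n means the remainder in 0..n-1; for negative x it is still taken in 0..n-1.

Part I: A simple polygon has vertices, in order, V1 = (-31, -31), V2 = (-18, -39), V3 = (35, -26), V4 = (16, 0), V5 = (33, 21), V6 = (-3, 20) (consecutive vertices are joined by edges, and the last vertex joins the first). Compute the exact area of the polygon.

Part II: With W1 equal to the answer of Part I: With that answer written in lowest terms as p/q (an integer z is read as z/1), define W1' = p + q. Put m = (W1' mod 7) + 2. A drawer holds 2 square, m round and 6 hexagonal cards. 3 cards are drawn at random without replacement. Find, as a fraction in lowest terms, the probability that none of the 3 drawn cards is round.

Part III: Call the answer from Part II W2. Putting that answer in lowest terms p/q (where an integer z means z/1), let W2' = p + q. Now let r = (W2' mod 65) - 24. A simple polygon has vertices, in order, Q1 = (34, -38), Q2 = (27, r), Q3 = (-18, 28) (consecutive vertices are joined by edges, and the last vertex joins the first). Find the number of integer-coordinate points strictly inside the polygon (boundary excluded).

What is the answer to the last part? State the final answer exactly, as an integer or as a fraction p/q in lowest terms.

418

Part I: cross terms: (-31*-39 - -18*-31)=651, (-18*-26 - 35*-39)=1833, (35*0 - 16*-26)=416, (16*21 - 33*0)=336, (33*20 - -3*21)=723, (-3*-31 - -31*20)=713; twice the area = |4672| = 4672; area = 2336; answer 2336
Part II: W1 = 2336; threaded value p + q = 2337; m = 8; total draws C(16,3) = 560; favorable C(8,3) = 56; P = 1/10; answer 1/10
Part III: W2 = 1/10; threaded value p + q = 11; r = -13; cross terms: (34*-13 - 27*-38)=584, (27*28 - -18*-13)=522, (-18*-38 - 34*28)=-268; twice the area = |838| = 838; area = 419; boundary points = 1 + 1 + 2 = 4; strictly interior points = area - boundary/2 + 1 = 418; answer 418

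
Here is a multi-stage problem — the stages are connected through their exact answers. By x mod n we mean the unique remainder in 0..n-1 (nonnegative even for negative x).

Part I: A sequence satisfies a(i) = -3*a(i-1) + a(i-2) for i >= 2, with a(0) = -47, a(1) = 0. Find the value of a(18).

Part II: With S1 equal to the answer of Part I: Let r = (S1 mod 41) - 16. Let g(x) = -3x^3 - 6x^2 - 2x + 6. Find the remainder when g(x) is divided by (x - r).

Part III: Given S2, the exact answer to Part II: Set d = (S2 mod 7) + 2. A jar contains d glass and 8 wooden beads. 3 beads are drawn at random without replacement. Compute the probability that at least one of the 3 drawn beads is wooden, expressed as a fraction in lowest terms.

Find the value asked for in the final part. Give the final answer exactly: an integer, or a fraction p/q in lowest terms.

12/13

Part I: a(2) = -3*(0) + 1*(-47) = -47; iterating: a(2)=-47, a(3)=141, a(4)=-470, a(5)=1551, a(6)=-5123, a(7)=16920, a(8)=-55883, a(9)=184569, a(10)=-609590, a(11)=2013339, a(12)=-6649607, a(13)=21962160, a(14)=-72536087, a(15)=239570421, a(16)=-791247350, a(17)=2613312471, a(18)=-8631184763; answer -8631184763
Part II: S1 = -8631184763; r = 3; remainder = value at the root: -3*(3)^3 - 6*(3)^2 - 2*(3)^1 + 6 = (-81) + (-54) + (-6) + (6) = -135; answer -135
Part III: S2 = -135; d = 7; total draws C(15,3) = 455; complement C(7,3) = 35; favorable 455 - 35 = 420; P = 12/13; answer 12/13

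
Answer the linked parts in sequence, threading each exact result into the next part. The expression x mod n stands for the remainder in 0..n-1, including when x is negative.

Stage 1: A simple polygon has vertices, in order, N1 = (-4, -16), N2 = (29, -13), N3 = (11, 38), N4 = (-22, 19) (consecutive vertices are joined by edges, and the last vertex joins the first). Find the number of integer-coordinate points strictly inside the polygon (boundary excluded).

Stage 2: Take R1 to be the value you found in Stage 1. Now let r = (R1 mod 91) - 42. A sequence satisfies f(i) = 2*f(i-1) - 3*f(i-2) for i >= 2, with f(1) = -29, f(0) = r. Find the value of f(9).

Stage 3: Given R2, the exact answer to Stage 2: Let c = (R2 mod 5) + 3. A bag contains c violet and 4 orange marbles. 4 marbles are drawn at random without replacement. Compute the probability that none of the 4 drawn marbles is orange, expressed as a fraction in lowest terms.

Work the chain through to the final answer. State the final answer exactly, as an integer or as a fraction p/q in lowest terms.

1/14

Stage 1: cross terms: (-4*-13 - 29*-16)=516, (29*38 - 11*-13)=1245, (11*19 - -22*38)=1045, (-22*-16 - -4*19)=428; twice the area = |3234| = 3234; area = 1617; boundary points = 3 + 3 + 1 + 1 = 8; strictly interior points = area - boundary/2 + 1 = 1614; answer 1614
Stage 2: R1 = 1614; r = 25; f(2) = 2*(-29) - 3*(25) = -133; iterating: f(2)=-133, f(3)=-179, f(4)=41, f(5)=619, f(6)=1115, f(7)=373, f(8)=-2599, f(9)=-6317; answer -6317
Stage 3: R2 = -6317; c = 6; total draws C(10,4) = 210; favorable C(6,4) = 15; P = 1/14; answer 1/14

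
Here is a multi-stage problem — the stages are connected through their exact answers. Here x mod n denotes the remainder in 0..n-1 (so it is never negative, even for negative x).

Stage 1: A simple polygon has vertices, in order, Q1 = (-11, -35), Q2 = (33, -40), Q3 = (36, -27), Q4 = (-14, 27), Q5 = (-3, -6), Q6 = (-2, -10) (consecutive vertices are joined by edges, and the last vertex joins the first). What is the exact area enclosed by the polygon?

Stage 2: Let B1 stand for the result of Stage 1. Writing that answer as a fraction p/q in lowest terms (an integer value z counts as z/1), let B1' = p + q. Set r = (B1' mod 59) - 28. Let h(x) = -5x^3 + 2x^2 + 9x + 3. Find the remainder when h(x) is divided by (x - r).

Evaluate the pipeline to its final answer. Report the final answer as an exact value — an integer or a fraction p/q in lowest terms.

-59567

Stage 1: cross terms: (-11*-40 - 33*-35)=1595, (33*-27 - 36*-40)=549, (36*27 - -14*-27)=594, (-14*-6 - -3*27)=165, (-3*-10 - -2*-6)=18, (-2*-35 - -11*-10)=-40; twice the area = |2881| = 2881; area = 2881/2; answer 2881/2
Stage 2: B1 = 2881/2; threaded value p + q = 2883; r = 23; remainder = value at the root: -5*(23)^3 + 2*(23)^2 + 9*(23)^1 + 3 = (-60835) + (1058) + (207) + (3) = -59567; answer -59567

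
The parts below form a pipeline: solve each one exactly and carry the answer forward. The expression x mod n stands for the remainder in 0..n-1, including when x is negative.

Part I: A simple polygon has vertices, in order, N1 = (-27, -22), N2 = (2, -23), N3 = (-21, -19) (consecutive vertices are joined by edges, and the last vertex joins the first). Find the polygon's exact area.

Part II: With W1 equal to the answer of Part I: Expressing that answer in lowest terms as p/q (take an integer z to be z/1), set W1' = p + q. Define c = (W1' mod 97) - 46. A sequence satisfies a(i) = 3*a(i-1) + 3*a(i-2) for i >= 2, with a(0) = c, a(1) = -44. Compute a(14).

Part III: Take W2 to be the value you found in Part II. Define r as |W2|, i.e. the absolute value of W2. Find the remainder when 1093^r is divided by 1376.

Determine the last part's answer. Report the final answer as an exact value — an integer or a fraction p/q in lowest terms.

Part I: cross terms: (-27*-23 - 2*-22)=665, (2*-19 - -21*-23)=-521, (-21*-22 - -27*-19)=-51; twice the area = |93| = 93; area = 93/2; answer 93/2
Part II: W1 = 93/2; threaded value p + q = 95; c = 49; a(2) = 3*(-44) + 3*(49) = 15; iterating: a(2)=15, a(3)=-87, a(4)=-216, a(5)=-909, a(6)=-3375, a(7)=-12852, a(8)=-48681, a(9)=-184599, a(10)=-699840, a(11)=-2653317, a(12)=-10059471, a(13)=-38138364, a(14)=-144593505; answer -144593505
Part III: W2 = -144593505; r = 144593505; squarings mod 1376: 1093^1=1093, 1093^2=281, 1093^4=529, 1093^8=513, 1093^16=353, 1093^32=769, 1093^64=1057, 1093^128=1313, 1093^256=1217, 1093^512=513, 1093^1024=353, 1093^2048=769, 1093^4096=1057, 1093^8192=1313, 1093^16384=1217, 1093^32768=513, 1093^65536=353, 1093^131072=769, 1093^262144=1057, 1093^524288=1313, 1093^1048576=1217, 1093^2097152=513, 1093^4194304=353, 1093^8388608=769, 1093^16777216=1057, 1093^33554432=1313, 1093^67108864=1217, 1093^134217728=513; 1093^144593505 = 1093^1 * 1093^32 * 1093^64 * 1093^512 * 1093^4096 * 1093^16384 * 1093^131072 * 1093^262144 * 1093^524288 * 1093^1048576 * 1093^8388608 * 1093^134217728 = 773 (mod 1376); answer 773

773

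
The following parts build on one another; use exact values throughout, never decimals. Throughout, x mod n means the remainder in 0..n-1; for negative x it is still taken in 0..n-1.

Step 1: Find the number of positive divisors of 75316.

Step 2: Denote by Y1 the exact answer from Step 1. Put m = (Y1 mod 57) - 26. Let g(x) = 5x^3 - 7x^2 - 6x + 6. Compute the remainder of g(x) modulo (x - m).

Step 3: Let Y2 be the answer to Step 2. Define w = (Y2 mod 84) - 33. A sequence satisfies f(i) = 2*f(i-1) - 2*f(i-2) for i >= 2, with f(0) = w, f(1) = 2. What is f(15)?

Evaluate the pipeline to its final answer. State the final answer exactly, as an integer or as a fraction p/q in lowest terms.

Step 1: 75316 = 2^2 * 19 * 991; number of divisors = (2+1) * (1+1) * (1+1) = 12; answer 12
Step 2: Y1 = 12; m = -14; remainder = value at the root: 5*(-14)^3 - 7*(-14)^2 - 6*(-14)^1 + 6 = (-13720) + (-1372) + (84) + (6) = -15002; answer -15002
Step 3: Y2 = -15002; w = 1; f(2) = 2*(2) - 2*(1) = 2; iterating: f(2)=2, f(3)=0, f(4)=-4, f(5)=-8, f(6)=-8, f(7)=0, f(8)=16, f(9)=32, f(10)=32, f(11)=0, f(12)=-64, f(13)=-128, f(14)=-128, f(15)=0; answer 0

0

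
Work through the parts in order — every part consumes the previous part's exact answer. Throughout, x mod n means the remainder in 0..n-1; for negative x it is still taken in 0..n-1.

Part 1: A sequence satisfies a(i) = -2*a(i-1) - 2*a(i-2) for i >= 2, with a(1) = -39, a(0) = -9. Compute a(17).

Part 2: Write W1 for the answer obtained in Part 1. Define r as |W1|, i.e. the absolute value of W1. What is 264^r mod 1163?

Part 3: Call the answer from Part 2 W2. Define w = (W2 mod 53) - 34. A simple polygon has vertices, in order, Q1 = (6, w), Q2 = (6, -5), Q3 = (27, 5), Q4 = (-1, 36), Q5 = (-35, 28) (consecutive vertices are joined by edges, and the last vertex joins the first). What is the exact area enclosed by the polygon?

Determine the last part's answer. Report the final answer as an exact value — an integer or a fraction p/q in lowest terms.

2955/2

Part 1: a(2) = -2*(-39) - 2*(-9) = 96; iterating: a(2)=96, a(3)=-114, a(4)=36, a(5)=156, a(6)=-384, a(7)=456, a(8)=-144, a(9)=-624, a(10)=1536, a(11)=-1824, a(12)=576, a(13)=2496, a(14)=-6144, a(15)=7296, a(16)=-2304, a(17)=-9984; answer -9984
Part 2: W1 = -9984; r = 9984; squarings mod 1163: 264^1=264, 264^2=1079, 264^4=78, 264^8=269, 264^16=255, 264^32=1060, 264^64=142, 264^128=393, 264^256=933, 264^512=565, 264^1024=563, 264^2048=633, 264^4096=617, 264^8192=388; 264^9984 = 264^256 * 264^512 * 264^1024 * 264^8192 = 439 (mod 1163); answer 439
Part 3: W2 = 439; w = -19; cross terms: (6*-5 - 6*-19)=84, (6*5 - 27*-5)=165, (27*36 - -1*5)=977, (-1*28 - -35*36)=1232, (-35*-19 - 6*28)=497; twice the area = |2955| = 2955; area = 2955/2; answer 2955/2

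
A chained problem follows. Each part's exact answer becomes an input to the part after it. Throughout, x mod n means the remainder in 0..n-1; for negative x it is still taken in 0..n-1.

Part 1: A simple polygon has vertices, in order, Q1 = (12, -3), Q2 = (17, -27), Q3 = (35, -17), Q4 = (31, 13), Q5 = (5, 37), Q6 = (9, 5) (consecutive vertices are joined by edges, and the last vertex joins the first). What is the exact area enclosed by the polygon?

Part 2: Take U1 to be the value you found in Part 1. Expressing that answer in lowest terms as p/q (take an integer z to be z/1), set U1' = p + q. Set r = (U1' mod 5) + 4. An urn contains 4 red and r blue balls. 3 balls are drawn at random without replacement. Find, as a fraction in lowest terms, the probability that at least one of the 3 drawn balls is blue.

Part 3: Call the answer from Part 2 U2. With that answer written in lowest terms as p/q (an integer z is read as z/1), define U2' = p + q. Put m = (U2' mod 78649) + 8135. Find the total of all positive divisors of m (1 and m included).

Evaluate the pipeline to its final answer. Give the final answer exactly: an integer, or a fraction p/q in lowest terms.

13068

Part 1: cross terms: (12*-27 - 17*-3)=-273, (17*-17 - 35*-27)=656, (35*13 - 31*-17)=982, (31*37 - 5*13)=1082, (5*5 - 9*37)=-308, (9*-3 - 12*5)=-87; twice the area = |2052| = 2052; area = 1026; answer 1026
Part 2: U1 = 1026; threaded value p + q = 1027; r = 6; total draws C(10,3) = 120; complement C(4,3) = 4; favorable 120 - 4 = 116; P = 29/30; answer 29/30
Part 3: U2 = 29/30; threaded value p + q = 59; m = 8194; 8194 = 2 * 17 * 241; sigma = (1 + 2) * (1 + 17) * (1 + 241) = 3 * 18 * 242 = 13068; answer 13068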